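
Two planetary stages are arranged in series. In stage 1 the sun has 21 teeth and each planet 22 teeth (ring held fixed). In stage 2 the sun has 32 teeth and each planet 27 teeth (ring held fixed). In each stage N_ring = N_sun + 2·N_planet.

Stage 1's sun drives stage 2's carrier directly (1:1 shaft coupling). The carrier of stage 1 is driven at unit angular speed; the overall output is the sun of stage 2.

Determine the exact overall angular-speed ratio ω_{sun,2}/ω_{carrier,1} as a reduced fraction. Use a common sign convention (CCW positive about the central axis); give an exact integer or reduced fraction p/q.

2537/168

Stage 1: N_ring = 21 + 2·22 = 65
Stage 1: 21(ω_s−ω_c) = −65(ω_r−ω_c),  ω_r=0, ω_c=1
Stage 1: ω_s = 1 − (65/21)(0−1) = 86/21
  ⇒ ω_s¹/ω_c¹ = 86/21
Stage 2: N_ring = 32 + 2·27 = 86
Stage 2: 32(ω_s−ω_c) = −86(ω_r−ω_c),  ω_r=0, ω_c=1
Stage 2: ω_s = 1 − (86/32)(0−1) = 59/16
  ⇒ ω_s²/ω_c² = 59/16
Coupling ω_c² = ω_s¹ ⇒ overall = 86/21 × 59/16 = 2537/168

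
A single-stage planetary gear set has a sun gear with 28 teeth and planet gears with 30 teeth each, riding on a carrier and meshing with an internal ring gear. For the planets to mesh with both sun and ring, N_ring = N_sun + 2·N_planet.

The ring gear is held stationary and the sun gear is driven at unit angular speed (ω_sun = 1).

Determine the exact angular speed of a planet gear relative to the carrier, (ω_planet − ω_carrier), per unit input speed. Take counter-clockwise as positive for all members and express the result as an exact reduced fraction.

-308/435

N_ring = 28 + 2·30 = 88
28(ω_s−ω_c) = −88(ω_r−ω_c),  ω_r=0, ω_s=1
28(1−ω_c) = −88(0−ω_c)  ⇒  116ω_c = 28  ⇒  ω_c = 7/29
sun–planet: 28·(1−7/29) = −30·(ω_p−ω_c)  ⇒  ω_p−ω_c = −(28/30)·(22/29) = -308/435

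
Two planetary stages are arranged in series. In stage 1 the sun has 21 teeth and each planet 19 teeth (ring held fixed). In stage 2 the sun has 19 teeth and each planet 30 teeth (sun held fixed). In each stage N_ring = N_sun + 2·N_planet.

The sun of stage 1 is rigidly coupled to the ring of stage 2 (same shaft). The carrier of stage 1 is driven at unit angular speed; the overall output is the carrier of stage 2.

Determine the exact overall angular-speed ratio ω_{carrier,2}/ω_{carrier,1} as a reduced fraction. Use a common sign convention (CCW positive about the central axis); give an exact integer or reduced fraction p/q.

3160/1029

Stage 1: N_ring = 21 + 2·19 = 59
Stage 1: 21(ω_s−ω_c) = −59(ω_r−ω_c),  ω_r=0, ω_c=1
Stage 1: ω_s = 1 − (59/21)(0−1) = 80/21
  ⇒ ω_s¹/ω_c¹ = 80/21
Stage 2: N_ring = 19 + 2·30 = 79
Stage 2: 19(ω_s−ω_c) = −79(ω_r−ω_c),  ω_s=0, ω_r=1
Stage 2: 19(0−ω_c) = −79(1−ω_c)  ⇒  98ω_c = 79  ⇒  ω_c = 79/98
  ⇒ ω_c²/ω_r² = 79/98
Coupling ω_r² = ω_s¹ ⇒ overall = 80/21 × 79/98 = 3160/1029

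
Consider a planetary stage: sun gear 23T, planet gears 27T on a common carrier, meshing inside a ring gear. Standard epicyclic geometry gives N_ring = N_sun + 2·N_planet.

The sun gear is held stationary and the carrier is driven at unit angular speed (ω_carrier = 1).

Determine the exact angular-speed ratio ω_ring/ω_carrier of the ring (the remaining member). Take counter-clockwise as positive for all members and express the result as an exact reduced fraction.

N_ring = 23 + 2·27 = 77
23(ω_s−ω_c) = −77(ω_r−ω_c),  ω_s=0, ω_c=1
ω_r = 1 − (23/77)(0−1) = 100/77
ω_r/ω_c = 100/77

100/77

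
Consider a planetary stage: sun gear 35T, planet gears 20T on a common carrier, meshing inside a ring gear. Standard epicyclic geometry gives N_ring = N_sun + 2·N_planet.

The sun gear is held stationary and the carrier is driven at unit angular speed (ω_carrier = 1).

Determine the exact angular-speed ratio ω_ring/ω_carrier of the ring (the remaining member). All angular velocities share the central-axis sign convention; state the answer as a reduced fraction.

N_ring = 35 + 2·20 = 75
35(ω_s−ω_c) = −75(ω_r−ω_c),  ω_s=0, ω_c=1
ω_r = 1 − (35/75)(0−1) = 22/15
ω_r/ω_c = 22/15

22/15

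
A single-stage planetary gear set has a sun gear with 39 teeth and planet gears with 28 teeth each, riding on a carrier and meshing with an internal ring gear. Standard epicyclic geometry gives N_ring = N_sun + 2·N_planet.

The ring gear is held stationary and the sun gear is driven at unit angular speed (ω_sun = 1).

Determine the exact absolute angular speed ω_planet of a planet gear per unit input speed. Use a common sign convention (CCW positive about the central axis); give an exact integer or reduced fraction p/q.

-39/56

N_ring = 39 + 2·28 = 95
39(ω_s−ω_c) = −95(ω_r−ω_c),  ω_r=0, ω_s=1
39(1−ω_c) = −95(0−ω_c)  ⇒  134ω_c = 39  ⇒  ω_c = 39/134
sun–planet: 39·(1−39/134) = −28·(ω_p−ω_c)  ⇒  ω_p−ω_c = −(39/28)·(95/134) = -3705/3752
ω_p = 39/134 − 3705/3752 = -39/56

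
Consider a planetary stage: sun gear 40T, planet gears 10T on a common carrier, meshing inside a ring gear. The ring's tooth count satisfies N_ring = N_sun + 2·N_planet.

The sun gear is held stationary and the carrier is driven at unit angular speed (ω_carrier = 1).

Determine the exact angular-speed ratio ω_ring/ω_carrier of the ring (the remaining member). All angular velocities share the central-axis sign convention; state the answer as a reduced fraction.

N_ring = 40 + 2·10 = 60
40(ω_s−ω_c) = −60(ω_r−ω_c),  ω_s=0, ω_c=1
ω_r = 1 − (40/60)(0−1) = 5/3
ω_r/ω_c = 5/3

5/3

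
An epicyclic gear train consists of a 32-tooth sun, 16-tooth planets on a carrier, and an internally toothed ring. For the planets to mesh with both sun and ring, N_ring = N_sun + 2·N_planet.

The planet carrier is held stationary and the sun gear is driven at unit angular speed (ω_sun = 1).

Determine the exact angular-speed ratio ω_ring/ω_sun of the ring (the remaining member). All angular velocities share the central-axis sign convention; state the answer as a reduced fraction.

-1/2

N_ring = 32 + 2·16 = 64
32(ω_s−ω_c) = −64(ω_r−ω_c),  ω_c=0, ω_s=1
ω_r = 0 − (32/64)(1−0) = -1/2
ω_r/ω_s = -1/2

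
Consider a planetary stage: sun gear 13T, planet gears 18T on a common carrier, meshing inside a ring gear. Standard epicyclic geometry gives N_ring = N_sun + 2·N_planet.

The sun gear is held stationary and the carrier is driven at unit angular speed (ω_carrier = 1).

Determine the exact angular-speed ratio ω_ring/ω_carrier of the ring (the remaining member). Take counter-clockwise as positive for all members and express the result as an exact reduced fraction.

62/49

N_ring = 13 + 2·18 = 49
13(ω_s−ω_c) = −49(ω_r−ω_c),  ω_s=0, ω_c=1
ω_r = 1 − (13/49)(0−1) = 62/49
ω_r/ω_c = 62/49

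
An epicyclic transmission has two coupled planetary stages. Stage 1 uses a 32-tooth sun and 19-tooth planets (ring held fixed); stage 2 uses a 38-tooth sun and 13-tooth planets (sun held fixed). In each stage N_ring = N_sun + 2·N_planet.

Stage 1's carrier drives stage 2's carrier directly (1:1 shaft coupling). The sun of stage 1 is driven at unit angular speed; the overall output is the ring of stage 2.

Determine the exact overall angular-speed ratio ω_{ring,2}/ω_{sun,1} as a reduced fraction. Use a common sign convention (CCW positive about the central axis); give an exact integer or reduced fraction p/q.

1/2

Stage 1: N_ring = 32 + 2·19 = 70
Stage 1: 32(ω_s−ω_c) = −70(ω_r−ω_c),  ω_r=0, ω_s=1
Stage 1: 32(1−ω_c) = −70(0−ω_c)  ⇒  102ω_c = 32  ⇒  ω_c = 16/51
  ⇒ ω_c¹/ω_s¹ = 16/51
Stage 2: N_ring = 38 + 2·13 = 64
Stage 2: 38(ω_s−ω_c) = −64(ω_r−ω_c),  ω_s=0, ω_c=1
Stage 2: ω_r = 1 − (38/64)(0−1) = 51/32
  ⇒ ω_r²/ω_c² = 51/32
Coupling ω_c² = ω_c¹ ⇒ overall = 16/51 × 51/32 = 1/2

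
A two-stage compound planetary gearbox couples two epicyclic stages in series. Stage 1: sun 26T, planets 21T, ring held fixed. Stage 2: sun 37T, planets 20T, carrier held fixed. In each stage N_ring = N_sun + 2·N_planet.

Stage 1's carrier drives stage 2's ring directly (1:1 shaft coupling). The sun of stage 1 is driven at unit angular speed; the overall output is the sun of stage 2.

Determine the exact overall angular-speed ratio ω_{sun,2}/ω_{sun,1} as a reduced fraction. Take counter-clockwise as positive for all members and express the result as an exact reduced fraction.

-1001/1739

Stage 1: N_ring = 26 + 2·21 = 68
Stage 1: 26(ω_s−ω_c) = −68(ω_r−ω_c),  ω_r=0, ω_s=1
Stage 1: 26(1−ω_c) = −68(0−ω_c)  ⇒  94ω_c = 26  ⇒  ω_c = 13/47
  ⇒ ω_c¹/ω_s¹ = 13/47
Stage 2: N_ring = 37 + 2·20 = 77
Stage 2: 37(ω_s−ω_c) = −77(ω_r−ω_c),  ω_c=0, ω_r=1
Stage 2: ω_s = 0 − (77/37)(1−0) = -77/37
  ⇒ ω_s²/ω_r² = -77/37
Coupling ω_r² = ω_c¹ ⇒ overall = 13/47 × -77/37 = -1001/1739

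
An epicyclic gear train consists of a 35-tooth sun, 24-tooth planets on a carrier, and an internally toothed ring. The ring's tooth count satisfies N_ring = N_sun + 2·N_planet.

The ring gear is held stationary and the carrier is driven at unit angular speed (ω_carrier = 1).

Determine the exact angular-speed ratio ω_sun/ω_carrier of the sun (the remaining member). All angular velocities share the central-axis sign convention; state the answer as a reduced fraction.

N_ring = 35 + 2·24 = 83
35(ω_s−ω_c) = −83(ω_r−ω_c),  ω_r=0, ω_c=1
ω_s = 1 − (83/35)(0−1) = 118/35
ω_s/ω_c = 118/35

118/35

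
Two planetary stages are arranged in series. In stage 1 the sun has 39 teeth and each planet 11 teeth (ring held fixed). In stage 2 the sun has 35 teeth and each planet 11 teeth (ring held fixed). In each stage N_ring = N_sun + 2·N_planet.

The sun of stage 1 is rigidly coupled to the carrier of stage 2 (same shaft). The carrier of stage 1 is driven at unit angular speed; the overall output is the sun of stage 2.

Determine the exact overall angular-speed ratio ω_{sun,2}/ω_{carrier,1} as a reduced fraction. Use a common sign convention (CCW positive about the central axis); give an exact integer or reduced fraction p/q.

Stage 1: N_ring = 39 + 2·11 = 61
Stage 1: 39(ω_s−ω_c) = −61(ω_r−ω_c),  ω_r=0, ω_c=1
Stage 1: ω_s = 1 − (61/39)(0−1) = 100/39
  ⇒ ω_s¹/ω_c¹ = 100/39
Stage 2: N_ring = 35 + 2·11 = 57
Stage 2: 35(ω_s−ω_c) = −57(ω_r−ω_c),  ω_r=0, ω_c=1
Stage 2: ω_s = 1 − (57/35)(0−1) = 92/35
  ⇒ ω_s²/ω_c² = 92/35
Coupling ω_c² = ω_s¹ ⇒ overall = 100/39 × 92/35 = 1840/273

1840/273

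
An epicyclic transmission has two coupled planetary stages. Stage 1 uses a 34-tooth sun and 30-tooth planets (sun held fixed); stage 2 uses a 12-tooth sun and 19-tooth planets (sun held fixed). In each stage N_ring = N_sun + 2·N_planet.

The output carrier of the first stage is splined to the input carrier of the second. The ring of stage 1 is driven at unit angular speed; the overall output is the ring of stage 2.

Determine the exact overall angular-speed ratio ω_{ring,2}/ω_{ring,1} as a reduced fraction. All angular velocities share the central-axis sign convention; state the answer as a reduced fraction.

1457/1600

Stage 1: N_ring = 34 + 2·30 = 94
Stage 1: 34(ω_s−ω_c) = −94(ω_r−ω_c),  ω_s=0, ω_r=1
Stage 1: 34(0−ω_c) = −94(1−ω_c)  ⇒  128ω_c = 94  ⇒  ω_c = 47/64
  ⇒ ω_c¹/ω_r¹ = 47/64
Stage 2: N_ring = 12 + 2·19 = 50
Stage 2: 12(ω_s−ω_c) = −50(ω_r−ω_c),  ω_s=0, ω_c=1
Stage 2: ω_r = 1 − (12/50)(0−1) = 31/25
  ⇒ ω_r²/ω_c² = 31/25
Coupling ω_c² = ω_c¹ ⇒ overall = 47/64 × 31/25 = 1457/1600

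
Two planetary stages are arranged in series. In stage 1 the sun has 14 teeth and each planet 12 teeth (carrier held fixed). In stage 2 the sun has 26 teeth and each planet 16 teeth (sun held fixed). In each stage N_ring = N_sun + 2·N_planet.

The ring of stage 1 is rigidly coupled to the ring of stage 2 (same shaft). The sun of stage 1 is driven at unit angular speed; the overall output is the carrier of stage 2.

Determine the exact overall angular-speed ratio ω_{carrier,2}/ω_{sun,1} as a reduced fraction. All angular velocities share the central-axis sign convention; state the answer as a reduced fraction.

-29/114

Stage 1: N_ring = 14 + 2·12 = 38
Stage 1: 14(ω_s−ω_c) = −38(ω_r−ω_c),  ω_c=0, ω_s=1
Stage 1: ω_r = 0 − (14/38)(1−0) = -7/19
  ⇒ ω_r¹/ω_s¹ = -7/19
Stage 2: N_ring = 26 + 2·16 = 58
Stage 2: 26(ω_s−ω_c) = −58(ω_r−ω_c),  ω_s=0, ω_r=1
Stage 2: 26(0−ω_c) = −58(1−ω_c)  ⇒  84ω_c = 58  ⇒  ω_c = 29/42
  ⇒ ω_c²/ω_r² = 29/42
Coupling ω_r² = ω_r¹ ⇒ overall = -7/19 × 29/42 = -29/114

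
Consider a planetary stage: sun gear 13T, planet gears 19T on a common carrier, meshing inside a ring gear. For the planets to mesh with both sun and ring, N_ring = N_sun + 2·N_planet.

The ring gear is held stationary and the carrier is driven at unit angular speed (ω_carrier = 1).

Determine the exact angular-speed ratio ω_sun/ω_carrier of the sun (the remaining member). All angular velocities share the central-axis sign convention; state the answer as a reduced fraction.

N_ring = 13 + 2·19 = 51
13(ω_s−ω_c) = −51(ω_r−ω_c),  ω_r=0, ω_c=1
ω_s = 1 − (51/13)(0−1) = 64/13
ω_s/ω_c = 64/13

64/13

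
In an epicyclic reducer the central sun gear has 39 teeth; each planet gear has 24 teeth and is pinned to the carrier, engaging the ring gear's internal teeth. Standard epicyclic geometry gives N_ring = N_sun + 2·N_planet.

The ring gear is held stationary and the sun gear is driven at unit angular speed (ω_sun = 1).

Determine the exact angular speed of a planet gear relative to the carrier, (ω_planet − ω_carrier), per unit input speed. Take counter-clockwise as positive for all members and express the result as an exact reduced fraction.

-377/336

N_ring = 39 + 2·24 = 87
39(ω_s−ω_c) = −87(ω_r−ω_c),  ω_r=0, ω_s=1
39(1−ω_c) = −87(0−ω_c)  ⇒  126ω_c = 39  ⇒  ω_c = 13/42
sun–planet: 39·(1−13/42) = −24·(ω_p−ω_c)  ⇒  ω_p−ω_c = −(39/24)·(29/42) = -377/336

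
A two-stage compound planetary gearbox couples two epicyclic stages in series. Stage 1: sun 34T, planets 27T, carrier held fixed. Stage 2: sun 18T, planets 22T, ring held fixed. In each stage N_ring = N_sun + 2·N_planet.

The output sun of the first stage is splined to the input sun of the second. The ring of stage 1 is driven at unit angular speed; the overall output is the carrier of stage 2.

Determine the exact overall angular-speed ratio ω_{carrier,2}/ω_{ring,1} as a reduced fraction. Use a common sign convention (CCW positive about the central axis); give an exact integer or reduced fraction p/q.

-99/170

Stage 1: N_ring = 34 + 2·27 = 88
Stage 1: 34(ω_s−ω_c) = −88(ω_r−ω_c),  ω_c=0, ω_r=1
Stage 1: ω_s = 0 − (88/34)(1−0) = -44/17
  ⇒ ω_s¹/ω_r¹ = -44/17
Stage 2: N_ring = 18 + 2·22 = 62
Stage 2: 18(ω_s−ω_c) = −62(ω_r−ω_c),  ω_r=0, ω_s=1
Stage 2: 18(1−ω_c) = −62(0−ω_c)  ⇒  80ω_c = 18  ⇒  ω_c = 9/40
  ⇒ ω_c²/ω_s² = 9/40
Coupling ω_s² = ω_s¹ ⇒ overall = -44/17 × 9/40 = -99/170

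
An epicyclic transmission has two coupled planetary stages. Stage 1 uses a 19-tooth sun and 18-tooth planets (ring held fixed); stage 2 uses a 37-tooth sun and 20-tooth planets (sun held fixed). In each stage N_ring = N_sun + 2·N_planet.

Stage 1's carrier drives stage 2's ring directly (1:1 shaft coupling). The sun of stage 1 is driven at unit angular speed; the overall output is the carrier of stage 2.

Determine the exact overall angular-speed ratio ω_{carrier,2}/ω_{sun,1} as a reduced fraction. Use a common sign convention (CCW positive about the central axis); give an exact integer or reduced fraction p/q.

Stage 1: N_ring = 19 + 2·18 = 55
Stage 1: 19(ω_s−ω_c) = −55(ω_r−ω_c),  ω_r=0, ω_s=1
Stage 1: 19(1−ω_c) = −55(0−ω_c)  ⇒  74ω_c = 19  ⇒  ω_c = 19/74
  ⇒ ω_c¹/ω_s¹ = 19/74
Stage 2: N_ring = 37 + 2·20 = 77
Stage 2: 37(ω_s−ω_c) = −77(ω_r−ω_c),  ω_s=0, ω_r=1
Stage 2: 37(0−ω_c) = −77(1−ω_c)  ⇒  114ω_c = 77  ⇒  ω_c = 77/114
  ⇒ ω_c²/ω_r² = 77/114
Coupling ω_r² = ω_c¹ ⇒ overall = 19/74 × 77/114 = 77/444

77/444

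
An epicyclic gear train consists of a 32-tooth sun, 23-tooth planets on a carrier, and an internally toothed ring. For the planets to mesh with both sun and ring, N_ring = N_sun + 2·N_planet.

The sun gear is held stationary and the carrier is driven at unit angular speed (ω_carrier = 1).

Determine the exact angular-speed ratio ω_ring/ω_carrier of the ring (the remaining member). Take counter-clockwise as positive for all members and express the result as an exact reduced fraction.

55/39

N_ring = 32 + 2·23 = 78
32(ω_s−ω_c) = −78(ω_r−ω_c),  ω_s=0, ω_c=1
ω_r = 1 − (32/78)(0−1) = 55/39
ω_r/ω_c = 55/39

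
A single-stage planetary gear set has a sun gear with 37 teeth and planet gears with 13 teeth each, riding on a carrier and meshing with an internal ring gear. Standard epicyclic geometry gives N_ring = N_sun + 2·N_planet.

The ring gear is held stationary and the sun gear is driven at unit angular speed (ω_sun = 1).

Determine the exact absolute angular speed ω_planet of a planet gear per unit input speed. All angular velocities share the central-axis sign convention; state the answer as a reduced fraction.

-37/26

N_ring = 37 + 2·13 = 63
37(ω_s−ω_c) = −63(ω_r−ω_c),  ω_r=0, ω_s=1
37(1−ω_c) = −63(0−ω_c)  ⇒  100ω_c = 37  ⇒  ω_c = 37/100
sun–planet: 37·(1−37/100) = −13·(ω_p−ω_c)  ⇒  ω_p−ω_c = −(37/13)·(63/100) = -2331/1300
ω_p = 37/100 − 2331/1300 = -37/26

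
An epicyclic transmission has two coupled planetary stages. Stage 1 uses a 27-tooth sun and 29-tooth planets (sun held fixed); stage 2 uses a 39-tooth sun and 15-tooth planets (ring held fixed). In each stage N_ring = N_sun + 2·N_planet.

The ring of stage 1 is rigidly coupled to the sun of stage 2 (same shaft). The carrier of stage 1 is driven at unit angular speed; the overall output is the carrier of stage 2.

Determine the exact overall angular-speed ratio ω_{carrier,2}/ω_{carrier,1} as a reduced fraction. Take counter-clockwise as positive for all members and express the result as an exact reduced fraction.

Stage 1: N_ring = 27 + 2·29 = 85
Stage 1: 27(ω_s−ω_c) = −85(ω_r−ω_c),  ω_s=0, ω_c=1
Stage 1: ω_r = 1 − (27/85)(0−1) = 112/85
  ⇒ ω_r¹/ω_c¹ = 112/85
Stage 2: N_ring = 39 + 2·15 = 69
Stage 2: 39(ω_s−ω_c) = −69(ω_r−ω_c),  ω_r=0, ω_s=1
Stage 2: 39(1−ω_c) = −69(0−ω_c)  ⇒  108ω_c = 39  ⇒  ω_c = 13/36
  ⇒ ω_c²/ω_s² = 13/36
Coupling ω_s² = ω_r¹ ⇒ overall = 112/85 × 13/36 = 364/765

364/765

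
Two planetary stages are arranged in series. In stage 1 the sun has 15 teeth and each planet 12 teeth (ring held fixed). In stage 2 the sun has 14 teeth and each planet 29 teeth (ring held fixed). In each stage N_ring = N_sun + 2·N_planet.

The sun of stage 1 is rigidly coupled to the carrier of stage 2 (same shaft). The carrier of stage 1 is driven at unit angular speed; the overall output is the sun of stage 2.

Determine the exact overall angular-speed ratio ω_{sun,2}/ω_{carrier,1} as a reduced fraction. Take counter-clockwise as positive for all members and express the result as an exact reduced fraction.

774/35

Stage 1: N_ring = 15 + 2·12 = 39
Stage 1: 15(ω_s−ω_c) = −39(ω_r−ω_c),  ω_r=0, ω_c=1
Stage 1: ω_s = 1 − (39/15)(0−1) = 18/5
  ⇒ ω_s¹/ω_c¹ = 18/5
Stage 2: N_ring = 14 + 2·29 = 72
Stage 2: 14(ω_s−ω_c) = −72(ω_r−ω_c),  ω_r=0, ω_c=1
Stage 2: ω_s = 1 − (72/14)(0−1) = 43/7
  ⇒ ω_s²/ω_c² = 43/7
Coupling ω_c² = ω_s¹ ⇒ overall = 18/5 × 43/7 = 774/35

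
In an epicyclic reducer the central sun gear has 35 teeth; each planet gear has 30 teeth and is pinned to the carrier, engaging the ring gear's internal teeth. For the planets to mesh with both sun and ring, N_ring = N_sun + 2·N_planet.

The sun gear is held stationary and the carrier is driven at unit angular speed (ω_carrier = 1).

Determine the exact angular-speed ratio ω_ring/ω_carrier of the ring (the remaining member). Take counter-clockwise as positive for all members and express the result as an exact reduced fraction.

26/19

N_ring = 35 + 2·30 = 95
35(ω_s−ω_c) = −95(ω_r−ω_c),  ω_s=0, ω_c=1
ω_r = 1 − (35/95)(0−1) = 26/19
ω_r/ω_c = 26/19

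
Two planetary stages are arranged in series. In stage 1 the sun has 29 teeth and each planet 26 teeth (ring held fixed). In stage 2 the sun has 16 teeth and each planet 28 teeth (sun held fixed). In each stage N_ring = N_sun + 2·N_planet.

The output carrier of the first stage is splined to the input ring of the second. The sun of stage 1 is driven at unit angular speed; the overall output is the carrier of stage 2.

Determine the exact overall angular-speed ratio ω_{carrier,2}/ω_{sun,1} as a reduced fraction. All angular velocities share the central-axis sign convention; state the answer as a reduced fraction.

261/1210

Stage 1: N_ring = 29 + 2·26 = 81
Stage 1: 29(ω_s−ω_c) = −81(ω_r−ω_c),  ω_r=0, ω_s=1
Stage 1: 29(1−ω_c) = −81(0−ω_c)  ⇒  110ω_c = 29  ⇒  ω_c = 29/110
  ⇒ ω_c¹/ω_s¹ = 29/110
Stage 2: N_ring = 16 + 2·28 = 72
Stage 2: 16(ω_s−ω_c) = −72(ω_r−ω_c),  ω_s=0, ω_r=1
Stage 2: 16(0−ω_c) = −72(1−ω_c)  ⇒  88ω_c = 72  ⇒  ω_c = 9/11
  ⇒ ω_c²/ω_r² = 9/11
Coupling ω_r² = ω_c¹ ⇒ overall = 29/110 × 9/11 = 261/1210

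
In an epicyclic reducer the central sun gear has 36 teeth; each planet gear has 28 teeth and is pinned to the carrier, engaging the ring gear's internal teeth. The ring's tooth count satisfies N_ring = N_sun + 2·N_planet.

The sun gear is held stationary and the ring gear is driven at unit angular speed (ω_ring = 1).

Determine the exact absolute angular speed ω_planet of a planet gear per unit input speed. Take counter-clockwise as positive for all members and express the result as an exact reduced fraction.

N_ring = 36 + 2·28 = 92
36(ω_s−ω_c) = −92(ω_r−ω_c),  ω_s=0, ω_r=1
36(0−ω_c) = −92(1−ω_c)  ⇒  128ω_c = 92  ⇒  ω_c = 23/32
sun–planet: 36·(0−23/32) = −28·(ω_p−ω_c)  ⇒  ω_p−ω_c = −(36/28)·(-23/32) = 207/224
ω_p = 23/32 + 207/224 = 23/14

23/14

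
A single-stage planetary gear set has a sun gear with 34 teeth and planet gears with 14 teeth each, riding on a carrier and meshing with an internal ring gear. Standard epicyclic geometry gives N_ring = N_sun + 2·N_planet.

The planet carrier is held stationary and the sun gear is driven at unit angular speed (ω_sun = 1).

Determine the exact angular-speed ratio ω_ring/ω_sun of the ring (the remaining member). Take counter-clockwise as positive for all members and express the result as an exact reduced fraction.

-17/31

N_ring = 34 + 2·14 = 62
34(ω_s−ω_c) = −62(ω_r−ω_c),  ω_c=0, ω_s=1
ω_r = 0 − (34/62)(1−0) = -17/31
ω_r/ω_s = -17/31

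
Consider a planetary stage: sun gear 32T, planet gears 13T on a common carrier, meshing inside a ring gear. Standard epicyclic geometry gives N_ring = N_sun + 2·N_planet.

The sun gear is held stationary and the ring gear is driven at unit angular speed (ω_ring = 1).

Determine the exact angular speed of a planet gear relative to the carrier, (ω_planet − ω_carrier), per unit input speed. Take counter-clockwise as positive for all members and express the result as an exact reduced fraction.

928/585

N_ring = 32 + 2·13 = 58
32(ω_s−ω_c) = −58(ω_r−ω_c),  ω_s=0, ω_r=1
32(0−ω_c) = −58(1−ω_c)  ⇒  90ω_c = 58  ⇒  ω_c = 29/45
sun–planet: 32·(0−29/45) = −13·(ω_p−ω_c)  ⇒  ω_p−ω_c = −(32/13)·(-29/45) = 928/585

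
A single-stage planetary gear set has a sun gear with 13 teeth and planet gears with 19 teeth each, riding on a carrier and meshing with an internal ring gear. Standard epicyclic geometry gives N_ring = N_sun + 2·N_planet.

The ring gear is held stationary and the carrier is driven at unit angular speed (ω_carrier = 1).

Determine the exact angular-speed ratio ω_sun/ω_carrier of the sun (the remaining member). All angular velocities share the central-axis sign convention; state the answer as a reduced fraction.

64/13

N_ring = 13 + 2·19 = 51
13(ω_s−ω_c) = −51(ω_r−ω_c),  ω_r=0, ω_c=1
ω_s = 1 − (51/13)(0−1) = 64/13
ω_s/ω_c = 64/13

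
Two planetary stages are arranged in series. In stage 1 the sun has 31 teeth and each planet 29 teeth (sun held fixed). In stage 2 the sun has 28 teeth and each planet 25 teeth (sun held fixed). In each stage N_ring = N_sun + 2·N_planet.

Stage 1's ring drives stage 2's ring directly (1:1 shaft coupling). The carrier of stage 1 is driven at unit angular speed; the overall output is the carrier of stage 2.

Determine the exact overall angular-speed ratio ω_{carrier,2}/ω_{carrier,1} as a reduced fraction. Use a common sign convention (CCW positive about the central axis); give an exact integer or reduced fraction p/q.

4680/4717

Stage 1: N_ring = 31 + 2·29 = 89
Stage 1: 31(ω_s−ω_c) = −89(ω_r−ω_c),  ω_s=0, ω_c=1
Stage 1: ω_r = 1 − (31/89)(0−1) = 120/89
  ⇒ ω_r¹/ω_c¹ = 120/89
Stage 2: N_ring = 28 + 2·25 = 78
Stage 2: 28(ω_s−ω_c) = −78(ω_r−ω_c),  ω_s=0, ω_r=1
Stage 2: 28(0−ω_c) = −78(1−ω_c)  ⇒  106ω_c = 78  ⇒  ω_c = 39/53
  ⇒ ω_c²/ω_r² = 39/53
Coupling ω_r² = ω_r¹ ⇒ overall = 120/89 × 39/53 = 4680/4717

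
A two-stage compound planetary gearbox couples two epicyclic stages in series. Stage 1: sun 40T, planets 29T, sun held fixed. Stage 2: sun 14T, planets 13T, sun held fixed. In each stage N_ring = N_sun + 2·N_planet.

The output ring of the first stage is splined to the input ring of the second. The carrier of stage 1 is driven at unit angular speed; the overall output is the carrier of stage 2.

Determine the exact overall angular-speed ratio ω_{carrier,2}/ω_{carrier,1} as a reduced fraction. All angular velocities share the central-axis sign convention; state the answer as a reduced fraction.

Stage 1: N_ring = 40 + 2·29 = 98
Stage 1: 40(ω_s−ω_c) = −98(ω_r−ω_c),  ω_s=0, ω_c=1
Stage 1: ω_r = 1 − (40/98)(0−1) = 69/49
  ⇒ ω_r¹/ω_c¹ = 69/49
Stage 2: N_ring = 14 + 2·13 = 40
Stage 2: 14(ω_s−ω_c) = −40(ω_r−ω_c),  ω_s=0, ω_r=1
Stage 2: 14(0−ω_c) = −40(1−ω_c)  ⇒  54ω_c = 40  ⇒  ω_c = 20/27
  ⇒ ω_c²/ω_r² = 20/27
Coupling ω_r² = ω_r¹ ⇒ overall = 69/49 × 20/27 = 460/441

460/441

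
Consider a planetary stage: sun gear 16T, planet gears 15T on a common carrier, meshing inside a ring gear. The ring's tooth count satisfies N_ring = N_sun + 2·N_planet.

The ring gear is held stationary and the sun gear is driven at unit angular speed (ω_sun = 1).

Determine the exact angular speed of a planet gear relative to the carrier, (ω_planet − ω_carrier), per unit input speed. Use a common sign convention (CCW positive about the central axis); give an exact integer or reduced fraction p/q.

-368/465

N_ring = 16 + 2·15 = 46
16(ω_s−ω_c) = −46(ω_r−ω_c),  ω_r=0, ω_s=1
16(1−ω_c) = −46(0−ω_c)  ⇒  62ω_c = 16  ⇒  ω_c = 8/31
sun–planet: 16·(1−8/31) = −15·(ω_p−ω_c)  ⇒  ω_p−ω_c = −(16/15)·(23/31) = -368/465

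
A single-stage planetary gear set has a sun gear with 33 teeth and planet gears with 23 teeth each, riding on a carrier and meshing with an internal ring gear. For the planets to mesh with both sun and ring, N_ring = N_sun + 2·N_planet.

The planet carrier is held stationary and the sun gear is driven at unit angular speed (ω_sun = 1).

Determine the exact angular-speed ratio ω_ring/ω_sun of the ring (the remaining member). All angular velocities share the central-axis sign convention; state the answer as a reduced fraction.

-33/79

N_ring = 33 + 2·23 = 79
33(ω_s−ω_c) = −79(ω_r−ω_c),  ω_c=0, ω_s=1
ω_r = 0 − (33/79)(1−0) = -33/79
ω_r/ω_s = -33/79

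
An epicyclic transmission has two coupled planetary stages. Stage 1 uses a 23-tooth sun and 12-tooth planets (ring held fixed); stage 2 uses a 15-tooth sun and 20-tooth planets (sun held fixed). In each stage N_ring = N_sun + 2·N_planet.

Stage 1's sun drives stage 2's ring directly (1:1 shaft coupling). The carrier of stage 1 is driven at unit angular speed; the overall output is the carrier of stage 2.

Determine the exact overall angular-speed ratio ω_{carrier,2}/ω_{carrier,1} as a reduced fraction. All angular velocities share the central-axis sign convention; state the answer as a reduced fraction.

55/23

Stage 1: N_ring = 23 + 2·12 = 47
Stage 1: 23(ω_s−ω_c) = −47(ω_r−ω_c),  ω_r=0, ω_c=1
Stage 1: ω_s = 1 − (47/23)(0−1) = 70/23
  ⇒ ω_s¹/ω_c¹ = 70/23
Stage 2: N_ring = 15 + 2·20 = 55
Stage 2: 15(ω_s−ω_c) = −55(ω_r−ω_c),  ω_s=0, ω_r=1
Stage 2: 15(0−ω_c) = −55(1−ω_c)  ⇒  70ω_c = 55  ⇒  ω_c = 11/14
  ⇒ ω_c²/ω_r² = 11/14
Coupling ω_r² = ω_s¹ ⇒ overall = 70/23 × 11/14 = 55/23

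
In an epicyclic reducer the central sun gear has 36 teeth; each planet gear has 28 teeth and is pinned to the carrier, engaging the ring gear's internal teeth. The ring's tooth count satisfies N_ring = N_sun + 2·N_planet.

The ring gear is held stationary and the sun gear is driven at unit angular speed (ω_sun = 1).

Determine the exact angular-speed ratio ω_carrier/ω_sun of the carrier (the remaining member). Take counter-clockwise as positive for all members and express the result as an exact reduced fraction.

N_ring = 36 + 2·28 = 92
36(ω_s−ω_c) = −92(ω_r−ω_c),  ω_r=0, ω_s=1
36(1−ω_c) = −92(0−ω_c)  ⇒  128ω_c = 36  ⇒  ω_c = 9/32
ω_c/ω_s = 9/32

9/32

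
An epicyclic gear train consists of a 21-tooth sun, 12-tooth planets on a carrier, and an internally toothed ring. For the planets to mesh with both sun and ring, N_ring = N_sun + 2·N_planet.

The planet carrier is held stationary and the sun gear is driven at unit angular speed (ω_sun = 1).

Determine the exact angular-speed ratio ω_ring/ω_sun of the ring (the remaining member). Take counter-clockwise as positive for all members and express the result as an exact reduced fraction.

-7/15

N_ring = 21 + 2·12 = 45
21(ω_s−ω_c) = −45(ω_r−ω_c),  ω_c=0, ω_s=1
ω_r = 0 − (21/45)(1−0) = -7/15
ω_r/ω_s = -7/15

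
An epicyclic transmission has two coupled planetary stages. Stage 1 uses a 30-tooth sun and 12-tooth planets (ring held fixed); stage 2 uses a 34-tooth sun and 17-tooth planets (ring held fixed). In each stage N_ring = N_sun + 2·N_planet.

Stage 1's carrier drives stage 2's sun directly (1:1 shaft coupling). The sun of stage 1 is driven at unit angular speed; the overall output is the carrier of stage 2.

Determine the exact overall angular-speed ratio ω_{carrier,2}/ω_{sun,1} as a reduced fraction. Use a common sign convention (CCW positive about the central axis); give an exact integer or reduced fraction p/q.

5/42

Stage 1: N_ring = 30 + 2·12 = 54
Stage 1: 30(ω_s−ω_c) = −54(ω_r−ω_c),  ω_r=0, ω_s=1
Stage 1: 30(1−ω_c) = −54(0−ω_c)  ⇒  84ω_c = 30  ⇒  ω_c = 5/14
  ⇒ ω_c¹/ω_s¹ = 5/14
Stage 2: N_ring = 34 + 2·17 = 68
Stage 2: 34(ω_s−ω_c) = −68(ω_r−ω_c),  ω_r=0, ω_s=1
Stage 2: 34(1−ω_c) = −68(0−ω_c)  ⇒  102ω_c = 34  ⇒  ω_c = 1/3
  ⇒ ω_c²/ω_s² = 1/3
Coupling ω_s² = ω_c¹ ⇒ overall = 5/14 × 1/3 = 5/42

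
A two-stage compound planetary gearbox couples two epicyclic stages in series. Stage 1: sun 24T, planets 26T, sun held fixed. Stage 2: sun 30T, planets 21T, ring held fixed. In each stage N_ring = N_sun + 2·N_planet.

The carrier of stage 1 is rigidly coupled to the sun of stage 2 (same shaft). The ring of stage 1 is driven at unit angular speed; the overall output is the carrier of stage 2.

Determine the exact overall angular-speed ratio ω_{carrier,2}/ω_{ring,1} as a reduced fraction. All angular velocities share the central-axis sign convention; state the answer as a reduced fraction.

Stage 1: N_ring = 24 + 2·26 = 76
Stage 1: 24(ω_s−ω_c) = −76(ω_r−ω_c),  ω_s=0, ω_r=1
Stage 1: 24(0−ω_c) = −76(1−ω_c)  ⇒  100ω_c = 76  ⇒  ω_c = 19/25
  ⇒ ω_c¹/ω_r¹ = 19/25
Stage 2: N_ring = 30 + 2·21 = 72
Stage 2: 30(ω_s−ω_c) = −72(ω_r−ω_c),  ω_r=0, ω_s=1
Stage 2: 30(1−ω_c) = −72(0−ω_c)  ⇒  102ω_c = 30  ⇒  ω_c = 5/17
  ⇒ ω_c²/ω_s² = 5/17
Coupling ω_s² = ω_c¹ ⇒ overall = 19/25 × 5/17 = 19/85

19/85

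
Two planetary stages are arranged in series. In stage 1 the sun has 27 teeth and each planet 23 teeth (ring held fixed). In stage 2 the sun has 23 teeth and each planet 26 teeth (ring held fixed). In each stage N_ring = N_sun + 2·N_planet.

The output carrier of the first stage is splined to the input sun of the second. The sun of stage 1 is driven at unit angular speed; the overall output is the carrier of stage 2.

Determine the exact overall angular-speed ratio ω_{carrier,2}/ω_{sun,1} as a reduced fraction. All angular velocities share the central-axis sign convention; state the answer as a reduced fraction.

621/9800

Stage 1: N_ring = 27 + 2·23 = 73
Stage 1: 27(ω_s−ω_c) = −73(ω_r−ω_c),  ω_r=0, ω_s=1
Stage 1: 27(1−ω_c) = −73(0−ω_c)  ⇒  100ω_c = 27  ⇒  ω_c = 27/100
  ⇒ ω_c¹/ω_s¹ = 27/100
Stage 2: N_ring = 23 + 2·26 = 75
Stage 2: 23(ω_s−ω_c) = −75(ω_r−ω_c),  ω_r=0, ω_s=1
Stage 2: 23(1−ω_c) = −75(0−ω_c)  ⇒  98ω_c = 23  ⇒  ω_c = 23/98
  ⇒ ω_c²/ω_s² = 23/98
Coupling ω_s² = ω_c¹ ⇒ overall = 27/100 × 23/98 = 621/9800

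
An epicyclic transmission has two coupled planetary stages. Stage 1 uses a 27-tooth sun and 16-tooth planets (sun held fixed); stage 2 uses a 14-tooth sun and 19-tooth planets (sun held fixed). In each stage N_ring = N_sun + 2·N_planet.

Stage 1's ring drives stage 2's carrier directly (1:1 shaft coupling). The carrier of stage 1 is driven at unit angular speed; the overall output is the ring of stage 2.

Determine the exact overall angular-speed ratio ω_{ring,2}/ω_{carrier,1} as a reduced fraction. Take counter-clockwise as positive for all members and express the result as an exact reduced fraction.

Stage 1: N_ring = 27 + 2·16 = 59
Stage 1: 27(ω_s−ω_c) = −59(ω_r−ω_c),  ω_s=0, ω_c=1
Stage 1: ω_r = 1 − (27/59)(0−1) = 86/59
  ⇒ ω_r¹/ω_c¹ = 86/59
Stage 2: N_ring = 14 + 2·19 = 52
Stage 2: 14(ω_s−ω_c) = −52(ω_r−ω_c),  ω_s=0, ω_c=1
Stage 2: ω_r = 1 − (14/52)(0−1) = 33/26
  ⇒ ω_r²/ω_c² = 33/26
Coupling ω_c² = ω_r¹ ⇒ overall = 86/59 × 33/26 = 1419/767

1419/767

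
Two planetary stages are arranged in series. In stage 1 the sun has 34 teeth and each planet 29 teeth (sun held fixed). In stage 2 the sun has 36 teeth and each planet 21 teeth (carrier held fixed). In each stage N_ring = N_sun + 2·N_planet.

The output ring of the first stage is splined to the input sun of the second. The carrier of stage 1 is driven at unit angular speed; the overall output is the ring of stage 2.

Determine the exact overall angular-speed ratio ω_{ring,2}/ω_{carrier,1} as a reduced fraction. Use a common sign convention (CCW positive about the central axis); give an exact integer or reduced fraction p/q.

-189/299

Stage 1: N_ring = 34 + 2·29 = 92
Stage 1: 34(ω_s−ω_c) = −92(ω_r−ω_c),  ω_s=0, ω_c=1
Stage 1: ω_r = 1 − (34/92)(0−1) = 63/46
  ⇒ ω_r¹/ω_c¹ = 63/46
Stage 2: N_ring = 36 + 2·21 = 78
Stage 2: 36(ω_s−ω_c) = −78(ω_r−ω_c),  ω_c=0, ω_s=1
Stage 2: ω_r = 0 − (36/78)(1−0) = -6/13
  ⇒ ω_r²/ω_s² = -6/13
Coupling ω_s² = ω_r¹ ⇒ overall = 63/46 × -6/13 = -189/299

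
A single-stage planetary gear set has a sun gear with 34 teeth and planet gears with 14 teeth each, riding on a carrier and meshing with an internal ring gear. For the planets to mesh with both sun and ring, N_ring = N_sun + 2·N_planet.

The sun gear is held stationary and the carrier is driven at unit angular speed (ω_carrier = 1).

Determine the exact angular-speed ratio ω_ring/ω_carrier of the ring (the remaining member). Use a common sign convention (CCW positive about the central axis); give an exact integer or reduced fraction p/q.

N_ring = 34 + 2·14 = 62
34(ω_s−ω_c) = −62(ω_r−ω_c),  ω_s=0, ω_c=1
ω_r = 1 − (34/62)(0−1) = 48/31
ω_r/ω_c = 48/31

48/31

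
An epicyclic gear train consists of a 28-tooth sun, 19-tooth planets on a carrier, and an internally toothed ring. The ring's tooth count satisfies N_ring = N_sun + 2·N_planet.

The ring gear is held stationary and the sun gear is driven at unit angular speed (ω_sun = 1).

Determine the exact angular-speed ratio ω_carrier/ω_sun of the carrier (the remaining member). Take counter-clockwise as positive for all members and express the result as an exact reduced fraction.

N_ring = 28 + 2·19 = 66
28(ω_s−ω_c) = −66(ω_r−ω_c),  ω_r=0, ω_s=1
28(1−ω_c) = −66(0−ω_c)  ⇒  94ω_c = 28  ⇒  ω_c = 14/47
ω_c/ω_s = 14/47

14/47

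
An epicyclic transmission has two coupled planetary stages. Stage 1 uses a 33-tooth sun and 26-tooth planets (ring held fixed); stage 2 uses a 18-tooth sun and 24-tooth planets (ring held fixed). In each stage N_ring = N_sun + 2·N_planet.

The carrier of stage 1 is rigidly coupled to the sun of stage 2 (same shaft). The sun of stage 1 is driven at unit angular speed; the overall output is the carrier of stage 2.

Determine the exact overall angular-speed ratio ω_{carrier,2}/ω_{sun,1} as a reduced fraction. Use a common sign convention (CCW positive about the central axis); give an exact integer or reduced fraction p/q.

Stage 1: N_ring = 33 + 2·26 = 85
Stage 1: 33(ω_s−ω_c) = −85(ω_r−ω_c),  ω_r=0, ω_s=1
Stage 1: 33(1−ω_c) = −85(0−ω_c)  ⇒  118ω_c = 33  ⇒  ω_c = 33/118
  ⇒ ω_c¹/ω_s¹ = 33/118
Stage 2: N_ring = 18 + 2·24 = 66
Stage 2: 18(ω_s−ω_c) = −66(ω_r−ω_c),  ω_r=0, ω_s=1
Stage 2: 18(1−ω_c) = −66(0−ω_c)  ⇒  84ω_c = 18  ⇒  ω_c = 3/14
  ⇒ ω_c²/ω_s² = 3/14
Coupling ω_s² = ω_c¹ ⇒ overall = 33/118 × 3/14 = 99/1652

99/1652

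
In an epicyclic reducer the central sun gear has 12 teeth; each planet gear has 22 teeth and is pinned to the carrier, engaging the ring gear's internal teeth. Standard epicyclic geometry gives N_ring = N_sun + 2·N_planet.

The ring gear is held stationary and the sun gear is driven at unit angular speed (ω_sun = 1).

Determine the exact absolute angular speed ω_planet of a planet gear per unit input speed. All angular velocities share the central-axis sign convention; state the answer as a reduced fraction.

-3/11

N_ring = 12 + 2·22 = 56
12(ω_s−ω_c) = −56(ω_r−ω_c),  ω_r=0, ω_s=1
12(1−ω_c) = −56(0−ω_c)  ⇒  68ω_c = 12  ⇒  ω_c = 3/17
sun–planet: 12·(1−3/17) = −22·(ω_p−ω_c)  ⇒  ω_p−ω_c = −(12/22)·(14/17) = -84/187
ω_p = 3/17 − 84/187 = -3/11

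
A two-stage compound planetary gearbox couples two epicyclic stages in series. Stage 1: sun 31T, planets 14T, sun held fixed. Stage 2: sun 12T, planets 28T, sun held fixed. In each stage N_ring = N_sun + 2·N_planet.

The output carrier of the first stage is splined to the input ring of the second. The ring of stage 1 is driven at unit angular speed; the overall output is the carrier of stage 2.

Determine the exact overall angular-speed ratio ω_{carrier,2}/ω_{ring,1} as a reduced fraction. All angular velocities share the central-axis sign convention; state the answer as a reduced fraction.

1003/1800

Stage 1: N_ring = 31 + 2·14 = 59
Stage 1: 31(ω_s−ω_c) = −59(ω_r−ω_c),  ω_s=0, ω_r=1
Stage 1: 31(0−ω_c) = −59(1−ω_c)  ⇒  90ω_c = 59  ⇒  ω_c = 59/90
  ⇒ ω_c¹/ω_r¹ = 59/90
Stage 2: N_ring = 12 + 2·28 = 68
Stage 2: 12(ω_s−ω_c) = −68(ω_r−ω_c),  ω_s=0, ω_r=1
Stage 2: 12(0−ω_c) = −68(1−ω_c)  ⇒  80ω_c = 68  ⇒  ω_c = 17/20
  ⇒ ω_c²/ω_r² = 17/20
Coupling ω_r² = ω_c¹ ⇒ overall = 59/90 × 17/20 = 1003/1800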